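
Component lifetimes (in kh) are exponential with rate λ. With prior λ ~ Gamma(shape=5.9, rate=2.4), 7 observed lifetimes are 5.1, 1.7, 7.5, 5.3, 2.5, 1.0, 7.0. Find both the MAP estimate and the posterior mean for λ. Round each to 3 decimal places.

λ_MAP = 0.366, E[λ|data] = 0.397

Σ times = 30.1. Posterior: Gamma(shape = 5.9+7 = 12.9, rate = 2.4+30.1 = 32.5).
Mode = (α−1)/β = 11.9/32.5 = 0.366.
Mean = α/β = 12.9/32.5 = 0.397.
Mean > mode: the posterior has a right tail.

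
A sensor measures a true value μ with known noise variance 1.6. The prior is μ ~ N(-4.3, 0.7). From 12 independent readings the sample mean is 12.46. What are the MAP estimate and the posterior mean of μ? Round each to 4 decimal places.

MAP estimate = 9.7784, posterior mean = 9.7784

Posterior for μ is Normal. Precision-weighted mean: (1/0.7·-4.3 + 12/1.6·12.46) / (1/0.7 + 12/1.6) = 9.7784.
A Normal posterior is symmetric, so mode = mean.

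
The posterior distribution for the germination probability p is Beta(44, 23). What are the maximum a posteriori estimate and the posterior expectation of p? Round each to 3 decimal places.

maximum a posteriori estimate = 0.662, posterior expectation = 0.657

Mode = (44−1)/(44+23−2) = 43/65 = 0.662.
Mean = 44/(44+23) = 44/67 = 0.657.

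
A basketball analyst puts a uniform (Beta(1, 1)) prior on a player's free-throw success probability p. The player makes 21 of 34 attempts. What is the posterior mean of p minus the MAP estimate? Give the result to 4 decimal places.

Posterior: Beta(1+21, 1+13) = Beta(22, 14).
Mode = (22−1)/(22+14−2) = 21/34 = 0.6176.
With a flat prior the MAP equals the MLE, 21/34.
Mean = 22/(22+14) = 22/36 = 0.6111.
Difference = 0.6111 − 0.6176 = -0.0065.
The posterior is left-skewed, so the mode exceeds the mean.

-0.0065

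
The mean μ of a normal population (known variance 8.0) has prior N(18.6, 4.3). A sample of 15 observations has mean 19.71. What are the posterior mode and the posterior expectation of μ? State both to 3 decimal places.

Posterior for μ is Normal. Precision-weighted mean: (1/4.3·18.6 + 15/8.0·19.71) / (1/4.3 + 15/8.0) = 19.588.
A Normal posterior is symmetric, so mode = mean.

μ_MAP = 19.588, E[μ|data] = 19.588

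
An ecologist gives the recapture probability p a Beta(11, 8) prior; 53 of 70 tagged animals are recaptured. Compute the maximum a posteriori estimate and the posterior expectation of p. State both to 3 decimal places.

maximum a posteriori estimate = 0.724, posterior expectation = 0.719

Posterior: Beta(11+53, 8+17) = Beta(64, 25).
Mode = (64−1)/(64+25−2) = 63/87 = 0.724.
Mean = 64/(64+25) = 64/89 = 0.719.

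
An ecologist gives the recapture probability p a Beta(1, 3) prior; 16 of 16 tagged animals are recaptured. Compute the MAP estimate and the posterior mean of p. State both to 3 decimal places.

Posterior: Beta(1+16, 3+0) = Beta(17, 3).
Mode = (17−1)/(17+3−2) = 16/18 = 0.889.
Mean = 17/(17+3) = 17/20 = 0.850.
Left-skewed posterior ⇒ mean < mode.

MAP: 0.889. Posterior mean: 0.850.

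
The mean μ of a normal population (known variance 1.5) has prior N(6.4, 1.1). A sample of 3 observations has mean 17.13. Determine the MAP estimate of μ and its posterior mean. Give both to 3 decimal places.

MAP = 13.777; posterior mean = 13.777

Posterior for μ is Normal. Precision-weighted mean: (1/1.1·6.4 + 3/1.5·17.13) / (1/1.1 + 3/1.5) = 13.777.
A Normal posterior is symmetric, so mode = mean.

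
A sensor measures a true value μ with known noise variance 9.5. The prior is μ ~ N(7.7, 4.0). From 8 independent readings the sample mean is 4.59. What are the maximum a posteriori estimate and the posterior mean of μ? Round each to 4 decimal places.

maximum a posteriori estimate = 5.3019, posterior mean = 5.3019

Posterior for μ is Normal. Precision-weighted mean: (1/4.0·7.7 + 8/9.5·4.59) / (1/4.0 + 8/9.5) = 5.3019.
A Normal posterior is symmetric, so mode = mean.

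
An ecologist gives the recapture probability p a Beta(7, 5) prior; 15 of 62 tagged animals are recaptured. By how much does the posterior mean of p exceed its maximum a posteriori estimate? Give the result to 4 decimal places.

0.0056

Posterior: Beta(7+15, 5+47) = Beta(22, 52).
Mode = (22−1)/(22+52−2) = 21/72 = 0.2917.
Mean = 22/(22+52) = 22/74 = 0.2973.
Difference = 0.2973 − 0.2917 = 0.0056.
The posterior is right-skewed, so the mean exceeds the mode.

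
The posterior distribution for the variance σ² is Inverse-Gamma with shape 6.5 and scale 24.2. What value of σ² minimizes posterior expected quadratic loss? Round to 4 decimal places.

4.4000

Mode = β/(α+1) = 24.2/7.5 = 3.2267.
Mean = β/(α−1) = 24.2/5.5 = 4.4000.
Quadratic loss ⇒ the optimal estimator is the posterior mean.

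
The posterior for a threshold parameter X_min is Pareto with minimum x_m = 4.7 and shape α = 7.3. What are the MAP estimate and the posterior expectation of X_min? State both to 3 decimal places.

MAP estimate = 4.700, posterior expectation = 5.446

The Pareto density is strictly decreasing on [x_m, ∞), so the mode is x_m = 4.700.
Mean = α·x_m/(α−1) = 7.3·4.7/6.3 = 5.446.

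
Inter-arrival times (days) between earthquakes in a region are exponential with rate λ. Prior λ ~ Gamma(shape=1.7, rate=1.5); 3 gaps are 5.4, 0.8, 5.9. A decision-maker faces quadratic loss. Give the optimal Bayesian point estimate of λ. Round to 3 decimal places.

Σ times = 12.1. Posterior: Gamma(shape = 1.7+3 = 4.7, rate = 1.5+12.1 = 13.6).
Mode = (α−1)/β = 3.7/13.6 = 0.272.
Mean = α/β = 4.7/13.6 = 0.346.
Quadratic loss ⇒ the optimal estimator is the posterior mean.

0.346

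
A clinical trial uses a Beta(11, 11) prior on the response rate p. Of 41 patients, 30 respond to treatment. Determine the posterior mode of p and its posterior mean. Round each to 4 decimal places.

MAP: 0.6557. Posterior mean: 0.6508.

Posterior: Beta(11+30, 11+11) = Beta(41, 22).
Mode = (41−1)/(41+22−2) = 40/61 = 0.6557.
Mean = 41/(41+22) = 41/63 = 0.6508.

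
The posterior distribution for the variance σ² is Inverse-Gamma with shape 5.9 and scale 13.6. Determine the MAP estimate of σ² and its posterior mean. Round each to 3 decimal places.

MAP: 1.971. Posterior mean: 2.776.

Mode = β/(α+1) = 13.6/6.9 = 1.971.
Mean = β/(α−1) = 13.6/4.9 = 2.776.
Right-skewed posterior ⇒ mode < mean.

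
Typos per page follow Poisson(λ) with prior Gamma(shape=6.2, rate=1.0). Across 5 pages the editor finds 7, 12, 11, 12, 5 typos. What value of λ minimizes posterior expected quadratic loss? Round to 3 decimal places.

8.867

Σ counts = 47. Posterior: Gamma(shape = 6.2+47 = 53.2, rate = 1.0+5 = 6.0).
Mode = (α−1)/β = 52.2/6.0 = 8.700.
Mean = α/β = 53.2/6.0 = 8.867.
Quadratic loss ⇒ the optimal estimator is the posterior mean.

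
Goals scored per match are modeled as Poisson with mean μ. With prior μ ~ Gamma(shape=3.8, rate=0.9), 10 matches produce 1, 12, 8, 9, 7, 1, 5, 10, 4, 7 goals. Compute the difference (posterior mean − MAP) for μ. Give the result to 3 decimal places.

Σ counts = 64. Posterior: Gamma(shape = 3.8+64 = 67.8, rate = 0.9+10 = 10.9).
Mode = (α−1)/β = 66.8/10.9 = 6.128.
Mean = α/β = 67.8/10.9 = 6.220.
Difference = 6.220 − 6.128 = 0.092.

0.092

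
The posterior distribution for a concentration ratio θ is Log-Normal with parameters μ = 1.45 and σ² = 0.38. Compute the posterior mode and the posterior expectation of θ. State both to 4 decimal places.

MAP: 2.9154. Posterior mean: 5.1552.

Mode = exp(μ − σ²) = exp(1.07) = 2.9154.
Mean = exp(μ + σ²/2) = exp(1.640) = 5.1552.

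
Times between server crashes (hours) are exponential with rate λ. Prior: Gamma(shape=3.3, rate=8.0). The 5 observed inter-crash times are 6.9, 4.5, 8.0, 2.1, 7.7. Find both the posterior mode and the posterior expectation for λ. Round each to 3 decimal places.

MAP = 0.196; posterior mean = 0.223

Σ times = 29.2. Posterior: Gamma(shape = 3.3+5 = 8.3, rate = 8.0+29.2 = 37.2).
Mode = (α−1)/β = 7.3/37.2 = 0.196.
Mean = α/β = 8.3/37.2 = 0.223.
The posterior is right-skewed, so the mean exceeds the mode.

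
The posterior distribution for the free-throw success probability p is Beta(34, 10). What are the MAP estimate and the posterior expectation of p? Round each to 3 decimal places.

MAP = 0.786; posterior mean = 0.773

Mode = (34−1)/(34+10−2) = 33/42 = 0.786.
Mean = 34/(34+10) = 34/44 = 0.773.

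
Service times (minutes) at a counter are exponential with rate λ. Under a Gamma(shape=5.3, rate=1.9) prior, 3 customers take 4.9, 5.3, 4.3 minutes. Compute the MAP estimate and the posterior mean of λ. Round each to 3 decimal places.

Σ times = 14.5. Posterior: Gamma(shape = 5.3+3 = 8.3, rate = 1.9+14.5 = 16.4).
Mode = (α−1)/β = 7.3/16.4 = 0.445.
Mean = α/β = 8.3/16.4 = 0.506.
Right-skewed posterior ⇒ mode < mean.

MAP = 0.445, posterior mean = 0.506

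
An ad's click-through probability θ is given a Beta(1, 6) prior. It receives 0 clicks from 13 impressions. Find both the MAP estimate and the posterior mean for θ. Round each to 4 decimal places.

Posterior: Beta(1+0, 6+13) = Beta(1, 19).
Since α = 1 ≤ 1 and β > 1, the Beta density is monotone decreasing on [0,1]; the mode is at 0.
Mean = 1/(1+19) = 0.0500.
Mean > mode: the posterior has a right tail.

MAP = 0.0000, posterior mean = 0.0500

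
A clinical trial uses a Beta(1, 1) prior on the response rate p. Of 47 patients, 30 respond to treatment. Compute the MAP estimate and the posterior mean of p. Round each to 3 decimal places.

MAP estimate = 0.638, posterior mean = 0.633

Posterior: Beta(1+30, 1+17) = Beta(31, 18).
Mode = (31−1)/(31+18−2) = 30/47 = 0.638.
Mean = 31/(31+18) = 31/49 = 0.633.
The mean is pulled below the mode by the posterior's left skew.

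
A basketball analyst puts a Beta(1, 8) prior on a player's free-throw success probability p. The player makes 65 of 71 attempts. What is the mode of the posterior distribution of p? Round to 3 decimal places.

0.833

Posterior: Beta(1+65, 8+6) = Beta(66, 14).
Mode = (66−1)/(66+14−2) = 65/78 = 0.833.
Mean = 66/(66+14) = 66/80 = 0.825.
This is the posterior mode — the MAP estimate.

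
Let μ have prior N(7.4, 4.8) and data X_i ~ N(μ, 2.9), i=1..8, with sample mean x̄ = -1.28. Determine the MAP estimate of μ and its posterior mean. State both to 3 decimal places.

MAP = -0.671; posterior mean = -0.671

Posterior for μ is Normal. Precision-weighted mean: (1/4.8·7.4 + 8/2.9·-1.28) / (1/4.8 + 8/2.9) = -0.671.
A Normal posterior is symmetric, so mode = mean.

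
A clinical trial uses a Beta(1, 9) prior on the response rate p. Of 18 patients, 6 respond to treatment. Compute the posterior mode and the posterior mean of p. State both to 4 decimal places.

MAP = 0.2308, posterior mean = 0.2500

Posterior: Beta(1+6, 9+12) = Beta(7, 21).
Mode = (7−1)/(7+21−2) = 6/26 = 0.2308.
Mean = 7/(7+21) = 7/28 = 0.2500.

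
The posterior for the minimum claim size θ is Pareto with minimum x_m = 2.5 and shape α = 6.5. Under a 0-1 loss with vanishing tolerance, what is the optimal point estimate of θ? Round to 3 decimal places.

The Pareto density is strictly decreasing on [x_m, ∞), so the mode is x_m = 2.500.
Mean = α·x_m/(α−1) = 6.5·2.5/5.5 = 2.955.
This is the posterior mode — the MAP estimate.

2.500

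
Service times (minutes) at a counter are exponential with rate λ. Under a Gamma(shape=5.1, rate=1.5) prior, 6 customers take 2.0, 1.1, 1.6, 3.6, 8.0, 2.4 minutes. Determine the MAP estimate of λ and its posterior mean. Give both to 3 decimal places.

Σ times = 18.7. Posterior: Gamma(shape = 5.1+6 = 11.1, rate = 1.5+18.7 = 20.2).
Mode = (α−1)/β = 10.1/20.2 = 0.500.
Mean = α/β = 11.1/20.2 = 0.550.

MAP = 0.500; posterior mean = 0.550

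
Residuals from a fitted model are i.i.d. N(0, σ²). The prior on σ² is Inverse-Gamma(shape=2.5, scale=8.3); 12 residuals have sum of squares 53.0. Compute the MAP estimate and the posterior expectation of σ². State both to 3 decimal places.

Posterior: Inverse-Gamma(shape = 2.5+12/2 = 8.5, scale = 8.3+53.0/2 = 34.8).
Mode = β/(α+1) = 34.8/9.5 = 3.663.
Mean = β/(α−1) = 34.8/7.5 = 4.640.

MAP = 3.663, posterior mean = 4.640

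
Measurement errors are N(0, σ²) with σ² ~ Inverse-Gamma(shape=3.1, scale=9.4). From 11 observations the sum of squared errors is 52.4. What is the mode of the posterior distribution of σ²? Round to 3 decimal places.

Posterior: Inverse-Gamma(shape = 3.1+11/2 = 8.6, scale = 9.4+52.4/2 = 35.6).
Mode = β/(α+1) = 35.6/9.6 = 3.708.
Mean = β/(α−1) = 35.6/7.6 = 4.684.
This is the posterior mode — the MAP estimate.

3.708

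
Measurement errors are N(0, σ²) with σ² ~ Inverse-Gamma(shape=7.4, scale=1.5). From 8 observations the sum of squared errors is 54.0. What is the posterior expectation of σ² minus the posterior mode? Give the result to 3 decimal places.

Posterior: Inverse-Gamma(shape = 7.4+8/2 = 11.4, scale = 1.5+54.0/2 = 28.5).
Mode = β/(α+1) = 28.5/12.4 = 2.298.
Mean = β/(α−1) = 28.5/10.4 = 2.740.
Difference = 2.740 − 2.298 = 0.442.

0.442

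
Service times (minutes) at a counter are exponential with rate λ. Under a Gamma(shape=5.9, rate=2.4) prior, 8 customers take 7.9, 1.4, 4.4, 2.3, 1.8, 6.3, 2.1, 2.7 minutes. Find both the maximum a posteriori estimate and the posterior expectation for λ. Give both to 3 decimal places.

maximum a posteriori estimate = 0.412, posterior expectation = 0.444

Σ times = 28.9. Posterior: Gamma(shape = 5.9+8 = 13.9, rate = 2.4+28.9 = 31.3).
Mode = (α−1)/β = 12.9/31.3 = 0.412.
Mean = α/β = 13.9/31.3 = 0.444.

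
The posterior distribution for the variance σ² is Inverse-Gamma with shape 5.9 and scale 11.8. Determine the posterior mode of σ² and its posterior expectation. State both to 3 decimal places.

Mode = β/(α+1) = 11.8/6.9 = 1.710.
Mean = β/(α−1) = 11.8/4.9 = 2.408.

MAP = 1.710; posterior mean = 2.408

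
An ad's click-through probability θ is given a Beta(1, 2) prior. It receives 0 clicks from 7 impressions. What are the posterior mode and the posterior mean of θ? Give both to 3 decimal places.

Posterior: Beta(1+0, 2+7) = Beta(1, 9).
Since α = 1 ≤ 1 and β > 1, the Beta density is monotone decreasing on [0,1]; the mode is at 0.
Mean = 1/(1+9) = 0.100.

MAP = 0.000, posterior mean = 0.100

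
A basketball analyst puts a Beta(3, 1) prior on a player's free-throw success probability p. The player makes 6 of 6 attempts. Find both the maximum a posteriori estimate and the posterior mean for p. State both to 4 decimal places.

Posterior: Beta(3+6, 1+0) = Beta(9, 1).
Since β = 1 ≤ 1 and α > 1, the Beta density is monotone increasing on [0,1]; the mode is at 1.
Mean = 9/(9+1) = 0.9000.
Left-skewed posterior ⇒ mean < mode.

MAP = 1.0000; posterior mean = 0.9000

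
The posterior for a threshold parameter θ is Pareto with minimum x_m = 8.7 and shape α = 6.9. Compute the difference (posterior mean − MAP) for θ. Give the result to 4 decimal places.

1.4746

The Pareto density is strictly decreasing on [x_m, ∞), so the mode is x_m = 8.7000.
Mean = α·x_m/(α−1) = 6.9·8.7/5.9 = 10.1746.
Difference = 10.1746 − 8.7000 = 1.4746.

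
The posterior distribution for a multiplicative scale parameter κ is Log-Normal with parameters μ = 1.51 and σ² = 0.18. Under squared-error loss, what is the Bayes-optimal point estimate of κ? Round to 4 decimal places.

Mode = exp(μ − σ²) = exp(1.33) = 3.7810.
Mean = exp(μ + σ²/2) = exp(1.600) = 4.9530.
Squared-error loss ⇒ the optimal estimator is the posterior mean.

4.9530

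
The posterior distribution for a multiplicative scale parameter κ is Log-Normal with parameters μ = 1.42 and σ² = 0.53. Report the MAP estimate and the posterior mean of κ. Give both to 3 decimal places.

κ_MAP = 2.435, E[κ|data] = 5.392

Mode = exp(μ − σ²) = exp(0.89) = 2.435.
Mean = exp(μ + σ²/2) = exp(1.685) = 5.392.
The posterior is right-skewed, so the mean exceeds the mode.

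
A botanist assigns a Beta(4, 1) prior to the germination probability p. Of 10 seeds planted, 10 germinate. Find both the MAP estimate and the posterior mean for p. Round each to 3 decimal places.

MAP: 1.000. Posterior mean: 0.933.

Posterior: Beta(4+10, 1+0) = Beta(14, 1).
Since β = 1 ≤ 1 and α > 1, the Beta density is monotone increasing on [0,1]; the mode is at 1.
Mean = 14/(14+1) = 0.933.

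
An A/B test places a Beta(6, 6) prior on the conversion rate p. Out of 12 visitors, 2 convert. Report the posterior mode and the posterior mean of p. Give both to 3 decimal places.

MAP = 0.318; posterior mean = 0.333

Posterior: Beta(6+2, 6+10) = Beta(8, 16).
Mode = (8−1)/(8+16−2) = 7/22 = 0.318.
Mean = 8/(8+16) = 8/24 = 0.333.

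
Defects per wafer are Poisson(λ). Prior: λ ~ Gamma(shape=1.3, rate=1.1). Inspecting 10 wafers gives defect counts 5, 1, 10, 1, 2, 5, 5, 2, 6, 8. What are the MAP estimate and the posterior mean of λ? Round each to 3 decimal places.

MAP estimate = 4.081, posterior mean = 4.171

Σ counts = 45. Posterior: Gamma(shape = 1.3+45 = 46.3, rate = 1.1+10 = 11.1).
Mode = (α−1)/β = 45.3/11.1 = 4.081.
Mean = α/β = 46.3/11.1 = 4.171.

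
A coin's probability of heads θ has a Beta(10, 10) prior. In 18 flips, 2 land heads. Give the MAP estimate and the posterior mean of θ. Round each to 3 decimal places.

Posterior: Beta(10+2, 10+16) = Beta(12, 26).
Mode = (12−1)/(12+26−2) = 11/36 = 0.306.
Mean = 12/(12+26) = 12/38 = 0.316.

θ_MAP = 0.306, E[θ|data] = 0.316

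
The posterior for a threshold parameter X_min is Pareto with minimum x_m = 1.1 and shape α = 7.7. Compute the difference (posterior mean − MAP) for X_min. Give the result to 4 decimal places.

The Pareto density is strictly decreasing on [x_m, ∞), so the mode is x_m = 1.1000.
Mean = α·x_m/(α−1) = 7.7·1.1/6.7 = 1.2642.
Difference = 1.2642 − 1.1000 = 0.1642.
The posterior is right-skewed, so the mean exceeds the mode.

0.1642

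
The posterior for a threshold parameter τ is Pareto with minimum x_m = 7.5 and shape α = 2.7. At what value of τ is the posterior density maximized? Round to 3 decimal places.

7.500

The Pareto density is strictly decreasing on [x_m, ∞), so the mode is x_m = 7.500.
Mean = α·x_m/(α−1) = 2.7·7.5/1.7 = 11.912.
This is the posterior mode — the MAP estimate.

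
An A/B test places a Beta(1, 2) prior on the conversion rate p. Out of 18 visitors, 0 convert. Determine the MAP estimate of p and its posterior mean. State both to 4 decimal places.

Posterior: Beta(1+0, 2+18) = Beta(1, 20).
Since α = 1 ≤ 1 and β > 1, the Beta density is monotone decreasing on [0,1]; the mode is at 0.
Mean = 1/(1+20) = 0.0476.
The posterior is right-skewed, so the mean exceeds the mode.

MAP: 0.0000. Posterior mean: 0.0476.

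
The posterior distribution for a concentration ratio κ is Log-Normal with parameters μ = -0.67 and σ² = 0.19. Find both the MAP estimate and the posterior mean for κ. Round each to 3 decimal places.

Mode = exp(μ − σ²) = exp(-0.86) = 0.423.
Mean = exp(μ + σ²/2) = exp(-0.575) = 0.563.
The mean is pulled above the mode by the posterior's right skew.

κ_MAP = 0.423, E[κ|data] = 0.563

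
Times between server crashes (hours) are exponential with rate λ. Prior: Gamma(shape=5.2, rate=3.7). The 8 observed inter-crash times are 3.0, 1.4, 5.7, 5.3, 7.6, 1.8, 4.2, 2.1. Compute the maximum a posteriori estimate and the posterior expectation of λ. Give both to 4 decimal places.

MAP = 0.3506; posterior mean = 0.3793

Σ times = 31.1. Posterior: Gamma(shape = 5.2+8 = 13.2, rate = 3.7+31.1 = 34.8).
Mode = (α−1)/β = 12.2/34.8 = 0.3506.
Mean = α/β = 13.2/34.8 = 0.3793.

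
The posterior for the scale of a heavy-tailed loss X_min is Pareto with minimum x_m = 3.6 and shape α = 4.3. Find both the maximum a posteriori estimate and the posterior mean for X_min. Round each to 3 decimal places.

X_min_MAP = 3.600, E[X_min|data] = 4.691

The Pareto density is strictly decreasing on [x_m, ∞), so the mode is x_m = 3.600.
Mean = α·x_m/(α−1) = 4.3·3.6/3.3 = 4.691.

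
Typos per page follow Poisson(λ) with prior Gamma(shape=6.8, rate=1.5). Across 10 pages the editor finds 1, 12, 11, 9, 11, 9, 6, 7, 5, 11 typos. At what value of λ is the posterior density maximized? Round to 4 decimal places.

7.6348

Σ counts = 82. Posterior: Gamma(shape = 6.8+82 = 88.8, rate = 1.5+10 = 11.5).
Mode = (α−1)/β = 87.8/11.5 = 7.6348.
Mean = α/β = 88.8/11.5 = 7.7217.
This is the posterior mode — the MAP estimate.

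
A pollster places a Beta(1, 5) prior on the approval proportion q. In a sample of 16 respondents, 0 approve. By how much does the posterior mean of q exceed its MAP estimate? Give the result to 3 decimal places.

0.045

Posterior: Beta(1+0, 5+16) = Beta(1, 21).
Since α = 1 ≤ 1 and β > 1, the Beta density is monotone decreasing on [0,1]; the mode is at 0.
Mean = 1/(1+21) = 0.045.
Difference = 0.045 − 0.000 = 0.045.
The mean is pulled above the mode by the posterior's right skew.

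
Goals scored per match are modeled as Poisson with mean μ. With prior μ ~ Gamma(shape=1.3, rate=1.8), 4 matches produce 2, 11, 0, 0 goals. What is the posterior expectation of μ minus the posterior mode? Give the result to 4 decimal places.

Σ counts = 13. Posterior: Gamma(shape = 1.3+13 = 14.3, rate = 1.8+4 = 5.8).
Mode = (α−1)/β = 13.3/5.8 = 2.2931.
Mean = α/β = 14.3/5.8 = 2.4655.
Difference = 2.4655 − 2.2931 = 0.1724.

0.1724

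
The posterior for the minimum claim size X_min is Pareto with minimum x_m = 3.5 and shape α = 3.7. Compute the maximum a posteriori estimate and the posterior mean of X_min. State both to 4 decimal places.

The Pareto density is strictly decreasing on [x_m, ∞), so the mode is x_m = 3.5000.
Mean = α·x_m/(α−1) = 3.7·3.5/2.7 = 4.7963.

MAP = 3.5000, posterior mean = 4.7963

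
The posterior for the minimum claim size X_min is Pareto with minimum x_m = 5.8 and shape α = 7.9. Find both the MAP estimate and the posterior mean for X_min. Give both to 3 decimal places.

X_min_MAP = 5.800, E[X_min|data] = 6.641

The Pareto density is strictly decreasing on [x_m, ∞), so the mode is x_m = 5.800.
Mean = α·x_m/(α−1) = 7.9·5.8/6.9 = 6.641.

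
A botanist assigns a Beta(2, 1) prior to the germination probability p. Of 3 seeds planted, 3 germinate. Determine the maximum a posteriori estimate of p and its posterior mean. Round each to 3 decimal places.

MAP = 1.000; posterior mean = 0.833

Posterior: Beta(2+3, 1+0) = Beta(5, 1).
Since β = 1 ≤ 1 and α > 1, the Beta density is monotone increasing on [0,1]; the mode is at 1.
Mean = 5/(5+1) = 0.833.
The posterior is left-skewed, so the mode exceeds the mean.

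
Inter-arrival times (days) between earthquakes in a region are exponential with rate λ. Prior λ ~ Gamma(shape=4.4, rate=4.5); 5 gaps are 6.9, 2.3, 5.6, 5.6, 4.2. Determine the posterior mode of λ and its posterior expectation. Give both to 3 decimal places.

posterior mode = 0.289, posterior expectation = 0.323

Σ times = 24.6. Posterior: Gamma(shape = 4.4+5 = 9.4, rate = 4.5+24.6 = 29.1).
Mode = (α−1)/β = 8.4/29.1 = 0.289.
Mean = α/β = 9.4/29.1 = 0.323.
Right-skewed posterior ⇒ mode < mean.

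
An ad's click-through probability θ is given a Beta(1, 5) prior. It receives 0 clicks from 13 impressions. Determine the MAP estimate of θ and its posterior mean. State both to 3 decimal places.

MAP = 0.000; posterior mean = 0.053

Posterior: Beta(1+0, 5+13) = Beta(1, 18).
Since α = 1 ≤ 1 and β > 1, the Beta density is monotone decreasing on [0,1]; the mode is at 0.
Mean = 1/(1+18) = 0.053.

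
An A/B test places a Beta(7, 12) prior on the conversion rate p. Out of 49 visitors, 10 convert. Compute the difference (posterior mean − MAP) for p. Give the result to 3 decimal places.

Posterior: Beta(7+10, 12+39) = Beta(17, 51).
Mode = (17−1)/(17+51−2) = 16/66 = 0.242.
Mean = 17/(17+51) = 17/68 = 0.250.
Difference = 0.250 − 0.242 = 0.008.

0.008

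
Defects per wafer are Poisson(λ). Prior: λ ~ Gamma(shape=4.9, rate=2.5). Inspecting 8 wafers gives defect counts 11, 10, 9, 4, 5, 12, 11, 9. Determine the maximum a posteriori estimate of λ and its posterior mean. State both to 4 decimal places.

MAP: 7.1333. Posterior mean: 7.2286.

Σ counts = 71. Posterior: Gamma(shape = 4.9+71 = 75.9, rate = 2.5+8 = 10.5).
Mode = (α−1)/β = 74.9/10.5 = 7.1333.
Mean = α/β = 75.9/10.5 = 7.2286.
The posterior is right-skewed, so the mean exceeds the mode.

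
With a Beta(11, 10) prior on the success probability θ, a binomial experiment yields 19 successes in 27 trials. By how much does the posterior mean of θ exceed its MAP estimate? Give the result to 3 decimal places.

Posterior: Beta(11+19, 10+8) = Beta(30, 18).
Mode = (30−1)/(30+18−2) = 29/46 = 0.630.
Mean = 30/(30+18) = 30/48 = 0.625.
Difference = 0.625 − 0.630 = -0.005.
Left-skewed posterior ⇒ mean < mode.

-0.005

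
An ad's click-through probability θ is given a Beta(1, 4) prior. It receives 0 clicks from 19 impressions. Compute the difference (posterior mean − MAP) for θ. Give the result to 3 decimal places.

0.042

Posterior: Beta(1+0, 4+19) = Beta(1, 23).
Since α = 1 ≤ 1 and β > 1, the Beta density is monotone decreasing on [0,1]; the mode is at 0.
Mean = 1/(1+23) = 0.042.
Difference = 0.042 − 0.000 = 0.042.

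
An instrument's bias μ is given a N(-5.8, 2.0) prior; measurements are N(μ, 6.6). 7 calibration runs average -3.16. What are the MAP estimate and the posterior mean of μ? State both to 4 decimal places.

Posterior for μ is Normal. Precision-weighted mean: (1/2.0·-5.8 + 7/6.6·-3.16) / (1/2.0 + 7/6.6) = -4.0058.
A Normal posterior is symmetric, so mode = mean.

MAP = -4.0058, posterior mean = -4.0058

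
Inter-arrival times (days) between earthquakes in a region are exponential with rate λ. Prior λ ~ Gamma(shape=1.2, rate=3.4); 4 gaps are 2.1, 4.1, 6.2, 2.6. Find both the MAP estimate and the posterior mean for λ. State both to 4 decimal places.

Σ times = 15.0. Posterior: Gamma(shape = 1.2+4 = 5.2, rate = 3.4+15.0 = 18.4).
Mode = (α−1)/β = 4.2/18.4 = 0.2283.
Mean = α/β = 5.2/18.4 = 0.2826.

λ_MAP = 0.2283, E[λ|data] = 0.2826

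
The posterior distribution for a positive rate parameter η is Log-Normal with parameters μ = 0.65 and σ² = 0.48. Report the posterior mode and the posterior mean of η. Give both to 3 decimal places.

posterior mode = 1.185, posterior mean = 2.435

Mode = exp(μ − σ²) = exp(0.17) = 1.185.
Mean = exp(μ + σ²/2) = exp(0.890) = 2.435.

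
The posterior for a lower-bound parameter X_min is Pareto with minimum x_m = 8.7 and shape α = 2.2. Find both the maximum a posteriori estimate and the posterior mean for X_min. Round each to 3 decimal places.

The Pareto density is strictly decreasing on [x_m, ∞), so the mode is x_m = 8.700.
Mean = α·x_m/(α−1) = 2.2·8.7/1.2 = 15.950.

X_min_MAP = 8.700, E[X_min|data] = 15.950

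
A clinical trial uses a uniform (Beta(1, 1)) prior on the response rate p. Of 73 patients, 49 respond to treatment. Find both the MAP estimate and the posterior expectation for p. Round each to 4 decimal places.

MAP estimate = 0.6712, posterior expectation = 0.6667

Posterior: Beta(1+49, 1+24) = Beta(50, 25).
Mode = (50−1)/(50+25−2) = 49/73 = 0.6712.
With a flat prior the MAP equals the MLE, 49/73.
Mean = 50/(50+25) = 50/75 = 0.6667.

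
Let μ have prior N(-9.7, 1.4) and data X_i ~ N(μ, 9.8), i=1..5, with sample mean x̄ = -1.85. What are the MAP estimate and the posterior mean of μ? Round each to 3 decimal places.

MAP: -6.429. Posterior mean: -6.429.

Posterior for μ is Normal. Precision-weighted mean: (1/1.4·-9.7 + 5/9.8·-1.85) / (1/1.4 + 5/9.8) = -6.429.
A Normal posterior is symmetric, so mode = mean.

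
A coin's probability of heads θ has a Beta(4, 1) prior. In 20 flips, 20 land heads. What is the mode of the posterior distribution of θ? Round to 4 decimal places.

1.0000

Posterior: Beta(4+20, 1+0) = Beta(24, 1).
Since β = 1 ≤ 1 and α > 1, the Beta density is monotone increasing on [0,1]; the mode is at 1.
Mean = 24/(24+1) = 0.9600.
This is the posterior mode — the MAP estimate.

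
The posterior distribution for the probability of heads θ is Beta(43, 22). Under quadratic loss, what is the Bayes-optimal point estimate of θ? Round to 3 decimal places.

0.662

Mode = (43−1)/(43+22−2) = 42/63 = 0.667.
Mean = 43/(43+22) = 43/65 = 0.662.
Quadratic loss ⇒ the optimal estimator is the posterior mean.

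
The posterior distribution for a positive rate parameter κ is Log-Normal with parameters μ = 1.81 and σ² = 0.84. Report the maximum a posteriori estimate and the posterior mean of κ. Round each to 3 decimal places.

Mode = exp(μ − σ²) = exp(0.97) = 2.638.
Mean = exp(μ + σ²/2) = exp(2.230) = 9.300.

κ_MAP = 2.638, E[κ|data] = 9.300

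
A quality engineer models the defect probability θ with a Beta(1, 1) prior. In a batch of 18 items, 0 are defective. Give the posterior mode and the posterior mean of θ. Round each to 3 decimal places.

MAP = 0.000; posterior mean = 0.050

Posterior: Beta(1+0, 1+18) = Beta(1, 19).
Since α = 1 ≤ 1 and β > 1, the Beta density is monotone decreasing on [0,1]; the mode is at 0.
Mean = 1/(1+19) = 0.050.
Right-skewed posterior ⇒ mode < mean.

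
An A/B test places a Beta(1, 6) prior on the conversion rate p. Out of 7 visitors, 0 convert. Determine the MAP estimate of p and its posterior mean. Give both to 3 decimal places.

Posterior: Beta(1+0, 6+7) = Beta(1, 13).
Since α = 1 ≤ 1 and β > 1, the Beta density is monotone decreasing on [0,1]; the mode is at 0.
Mean = 1/(1+13) = 0.071.

MAP = 0.000; posterior mean = 0.071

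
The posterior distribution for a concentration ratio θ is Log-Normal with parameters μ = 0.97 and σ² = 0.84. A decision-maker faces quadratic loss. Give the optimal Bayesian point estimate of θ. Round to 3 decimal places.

4.015

Mode = exp(μ − σ²) = exp(0.13) = 1.139.
Mean = exp(μ + σ²/2) = exp(1.390) = 4.015.
Quadratic loss ⇒ the optimal estimator is the posterior mean.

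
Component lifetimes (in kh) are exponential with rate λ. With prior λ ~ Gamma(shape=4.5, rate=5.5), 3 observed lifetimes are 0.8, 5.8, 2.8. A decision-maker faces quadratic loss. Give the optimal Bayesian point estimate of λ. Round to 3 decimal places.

Σ times = 9.4. Posterior: Gamma(shape = 4.5+3 = 7.5, rate = 5.5+9.4 = 14.9).
Mode = (α−1)/β = 6.5/14.9 = 0.436.
Mean = α/β = 7.5/14.9 = 0.503.
Quadratic loss ⇒ the optimal estimator is the posterior mean.

0.503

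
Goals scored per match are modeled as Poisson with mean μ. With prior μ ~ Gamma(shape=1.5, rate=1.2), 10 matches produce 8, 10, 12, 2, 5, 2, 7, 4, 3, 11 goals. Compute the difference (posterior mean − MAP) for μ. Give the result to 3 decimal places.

0.089

Σ counts = 64. Posterior: Gamma(shape = 1.5+64 = 65.5, rate = 1.2+10 = 11.2).
Mode = (α−1)/β = 64.5/11.2 = 5.759.
Mean = α/β = 65.5/11.2 = 5.848.
Difference = 5.848 − 5.759 = 0.089.
The mean is pulled above the mode by the posterior's right skew.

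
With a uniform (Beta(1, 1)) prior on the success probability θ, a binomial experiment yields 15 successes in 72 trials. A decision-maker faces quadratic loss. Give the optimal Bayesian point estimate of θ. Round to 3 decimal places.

0.216

Posterior: Beta(1+15, 1+57) = Beta(16, 58).
Mode = (16−1)/(16+58−2) = 15/72 = 0.208.
With a flat prior the MAP equals the MLE, 15/72.
Mean = 16/(16+58) = 16/74 = 0.216.
Quadratic loss ⇒ the optimal estimator is the posterior mean.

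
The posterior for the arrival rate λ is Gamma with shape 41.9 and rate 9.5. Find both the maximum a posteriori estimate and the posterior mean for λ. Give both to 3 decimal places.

Mode = (α−1)/β = 40.9/9.5 = 4.305.
Mean = α/β = 41.9/9.5 = 4.411.

λ_MAP = 4.305, E[λ|data] = 4.411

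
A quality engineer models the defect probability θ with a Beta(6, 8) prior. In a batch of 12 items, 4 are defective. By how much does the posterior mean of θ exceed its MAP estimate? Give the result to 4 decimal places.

0.0096

Posterior: Beta(6+4, 8+8) = Beta(10, 16).
Mode = (10−1)/(10+16−2) = 9/24 = 0.3750.
Mean = 10/(10+16) = 10/26 = 0.3846.
Difference = 0.3846 − 0.3750 = 0.0096.
The mean is pulled above the mode by the posterior's right skew.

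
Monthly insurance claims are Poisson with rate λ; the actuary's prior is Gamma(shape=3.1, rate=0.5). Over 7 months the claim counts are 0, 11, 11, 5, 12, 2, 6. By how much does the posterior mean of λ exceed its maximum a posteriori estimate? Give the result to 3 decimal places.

0.133

Σ counts = 47. Posterior: Gamma(shape = 3.1+47 = 50.1, rate = 0.5+7 = 7.5).
Mode = (α−1)/β = 49.1/7.5 = 6.547.
Mean = α/β = 50.1/7.5 = 6.680.
Difference = 6.680 − 6.547 = 0.133.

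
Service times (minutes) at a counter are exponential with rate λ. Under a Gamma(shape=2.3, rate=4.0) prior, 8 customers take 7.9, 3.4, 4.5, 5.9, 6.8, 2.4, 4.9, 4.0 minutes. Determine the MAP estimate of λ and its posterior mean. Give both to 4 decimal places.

Σ times = 39.8. Posterior: Gamma(shape = 2.3+8 = 10.3, rate = 4.0+39.8 = 43.8).
Mode = (α−1)/β = 9.3/43.8 = 0.2123.
Mean = α/β = 10.3/43.8 = 0.2352.
Right-skewed posterior ⇒ mode < mean.

MAP = 0.2123, posterior mean = 0.2352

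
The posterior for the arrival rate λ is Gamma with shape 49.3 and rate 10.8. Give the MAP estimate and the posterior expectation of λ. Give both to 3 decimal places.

MAP = 4.472, posterior mean = 4.565

Mode = (α−1)/β = 48.3/10.8 = 4.472.
Mean = α/β = 49.3/10.8 = 4.565.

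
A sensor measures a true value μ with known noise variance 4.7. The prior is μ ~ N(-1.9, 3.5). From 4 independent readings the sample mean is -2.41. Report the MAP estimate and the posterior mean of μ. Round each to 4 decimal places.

MAP estimate = -2.2818, posterior mean = -2.2818

Posterior for μ is Normal. Precision-weighted mean: (1/3.5·-1.9 + 4/4.7·-2.41) / (1/3.5 + 4/4.7) = -2.2818.
A Normal posterior is symmetric, so mode = mean.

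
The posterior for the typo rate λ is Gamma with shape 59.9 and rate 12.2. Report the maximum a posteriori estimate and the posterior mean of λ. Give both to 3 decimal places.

MAP: 4.828. Posterior mean: 4.910.

Mode = (α−1)/β = 58.9/12.2 = 4.828.
Mean = α/β = 59.9/12.2 = 4.910.
Mean > mode: the posterior has a right tail.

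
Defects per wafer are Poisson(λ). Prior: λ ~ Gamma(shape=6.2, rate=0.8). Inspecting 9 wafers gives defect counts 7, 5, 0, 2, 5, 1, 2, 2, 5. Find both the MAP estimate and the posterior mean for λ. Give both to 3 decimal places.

MAP: 3.490. Posterior mean: 3.592.

Σ counts = 29. Posterior: Gamma(shape = 6.2+29 = 35.2, rate = 0.8+9 = 9.8).
Mode = (α−1)/β = 34.2/9.8 = 3.490.
Mean = α/β = 35.2/9.8 = 3.592.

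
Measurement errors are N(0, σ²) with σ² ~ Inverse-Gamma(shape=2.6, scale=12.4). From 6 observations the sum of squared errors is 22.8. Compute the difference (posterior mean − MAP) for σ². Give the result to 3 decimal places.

Posterior: Inverse-Gamma(shape = 2.6+6/2 = 5.6, scale = 12.4+22.8/2 = 23.8).
Mode = β/(α+1) = 23.8/6.6 = 3.606.
Mean = β/(α−1) = 23.8/4.6 = 5.174.
Difference = 5.174 − 3.606 = 1.568.

1.568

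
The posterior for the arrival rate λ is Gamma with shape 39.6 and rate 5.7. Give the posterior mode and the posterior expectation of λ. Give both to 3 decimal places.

Mode = (α−1)/β = 38.6/5.7 = 6.772.
Mean = α/β = 39.6/5.7 = 6.947.

MAP = 6.772; posterior mean = 6.947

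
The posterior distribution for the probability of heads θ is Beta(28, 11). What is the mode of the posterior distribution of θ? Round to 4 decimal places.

Mode = (28−1)/(28+11−2) = 27/37 = 0.7297.
Mean = 28/(28+11) = 28/39 = 0.7179.
This is the posterior mode — the MAP estimate.

0.7297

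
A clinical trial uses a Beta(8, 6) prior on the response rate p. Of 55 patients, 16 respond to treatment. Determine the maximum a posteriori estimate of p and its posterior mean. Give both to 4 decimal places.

maximum a posteriori estimate = 0.3433, posterior mean = 0.3478

Posterior: Beta(8+16, 6+39) = Beta(24, 45).
Mode = (24−1)/(24+45−2) = 23/67 = 0.3433.
Mean = 24/(24+45) = 24/69 = 0.3478.
Right-skewed posterior ⇒ mode < mean.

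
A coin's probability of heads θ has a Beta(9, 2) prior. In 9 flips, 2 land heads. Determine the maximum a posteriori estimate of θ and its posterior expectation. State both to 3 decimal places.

Posterior: Beta(9+2, 2+7) = Beta(11, 9).
Mode = (11−1)/(11+9−2) = 10/18 = 0.556.
Mean = 11/(11+9) = 11/20 = 0.550.
The mean is pulled below the mode by the posterior's left skew.

MAP: 0.556. Posterior mean: 0.550.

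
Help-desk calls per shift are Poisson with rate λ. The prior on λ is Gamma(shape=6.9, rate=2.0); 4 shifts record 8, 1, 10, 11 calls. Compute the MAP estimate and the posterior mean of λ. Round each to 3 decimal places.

MAP estimate = 5.983, posterior mean = 6.150

Σ counts = 30. Posterior: Gamma(shape = 6.9+30 = 36.9, rate = 2.0+4 = 6.0).
Mode = (α−1)/β = 35.9/6.0 = 5.983.
Mean = α/β = 36.9/6.0 = 6.150.
Mean > mode: the posterior has a right tail.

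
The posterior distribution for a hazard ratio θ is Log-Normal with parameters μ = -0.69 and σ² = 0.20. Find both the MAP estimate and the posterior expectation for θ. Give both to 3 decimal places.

MAP = 0.411; posterior mean = 0.554

Mode = exp(μ − σ²) = exp(-0.89) = 0.411.
Mean = exp(μ + σ²/2) = exp(-0.590) = 0.554.
Right-skewed posterior ⇒ mode < mean.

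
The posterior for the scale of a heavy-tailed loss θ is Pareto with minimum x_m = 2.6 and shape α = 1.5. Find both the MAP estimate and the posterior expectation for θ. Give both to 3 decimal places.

The Pareto density is strictly decreasing on [x_m, ∞), so the mode is x_m = 2.600.
Mean = α·x_m/(α−1) = 1.5·2.6/0.5 = 7.800.

MAP = 2.600; posterior mean = 7.800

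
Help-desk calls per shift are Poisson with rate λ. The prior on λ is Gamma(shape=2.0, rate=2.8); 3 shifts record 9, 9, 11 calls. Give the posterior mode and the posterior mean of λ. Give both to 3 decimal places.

MAP: 5.172. Posterior mean: 5.345.

Σ counts = 29. Posterior: Gamma(shape = 2.0+29 = 31.0, rate = 2.8+3 = 5.8).
Mode = (α−1)/β = 30.0/5.8 = 5.172.
Mean = α/β = 31.0/5.8 = 5.345.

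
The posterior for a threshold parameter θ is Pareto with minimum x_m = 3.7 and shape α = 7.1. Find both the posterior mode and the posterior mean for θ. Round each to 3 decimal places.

MAP = 3.700, posterior mean = 4.307

The Pareto density is strictly decreasing on [x_m, ∞), so the mode is x_m = 3.700.
Mean = α·x_m/(α−1) = 7.1·3.7/6.1 = 4.307.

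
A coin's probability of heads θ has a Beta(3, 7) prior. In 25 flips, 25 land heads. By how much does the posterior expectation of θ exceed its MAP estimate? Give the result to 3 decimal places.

Posterior: Beta(3+25, 7+0) = Beta(28, 7).
Mode = (28−1)/(28+7−2) = 27/33 = 0.818.
Mean = 28/(28+7) = 28/35 = 0.800.
Difference = 0.800 − 0.818 = -0.018.

-0.018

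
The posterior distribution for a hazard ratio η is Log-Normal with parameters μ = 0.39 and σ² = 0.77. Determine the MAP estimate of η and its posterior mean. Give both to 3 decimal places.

Mode = exp(μ − σ²) = exp(-0.38) = 0.684.
Mean = exp(μ + σ²/2) = exp(0.775) = 2.171.

MAP = 0.684, posterior mean = 2.171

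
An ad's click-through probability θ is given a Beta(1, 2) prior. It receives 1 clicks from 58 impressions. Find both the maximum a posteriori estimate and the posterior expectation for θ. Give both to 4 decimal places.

Posterior: Beta(1+1, 2+57) = Beta(2, 59).
Mode = (2−1)/(2+59−2) = 1/59 = 0.0169.
Mean = 2/(2+59) = 2/61 = 0.0328.

θ_MAP = 0.0169, E[θ|data] = 0.0328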